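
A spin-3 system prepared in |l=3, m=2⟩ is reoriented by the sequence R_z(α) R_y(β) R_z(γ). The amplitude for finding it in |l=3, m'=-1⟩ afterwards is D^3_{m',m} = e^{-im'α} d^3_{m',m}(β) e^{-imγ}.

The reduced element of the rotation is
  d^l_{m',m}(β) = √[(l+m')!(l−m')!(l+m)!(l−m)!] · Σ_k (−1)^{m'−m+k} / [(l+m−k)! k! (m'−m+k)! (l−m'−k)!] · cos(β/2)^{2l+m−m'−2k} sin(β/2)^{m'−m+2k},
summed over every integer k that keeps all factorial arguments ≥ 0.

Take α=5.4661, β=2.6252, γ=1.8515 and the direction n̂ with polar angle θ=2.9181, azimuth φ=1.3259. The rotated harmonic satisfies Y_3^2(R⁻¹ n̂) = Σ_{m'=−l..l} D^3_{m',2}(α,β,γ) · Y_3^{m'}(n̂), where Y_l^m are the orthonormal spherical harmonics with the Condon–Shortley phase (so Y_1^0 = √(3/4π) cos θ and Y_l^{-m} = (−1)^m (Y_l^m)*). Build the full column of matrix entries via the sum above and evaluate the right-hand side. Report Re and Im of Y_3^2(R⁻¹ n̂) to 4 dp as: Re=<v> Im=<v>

Need the full column D^3_{m',2} for m'=−3..3 at α=5.4661, β=2.6252, γ=1.8515.
cos(β/2)=0.255337, sin(β/2)=0.966852
d^3_{-3,2}: single k=5 term ⇒ +0.528433;  D = +0.524047+0.067942i
d^3_{-2,2}: k∈[4..5] ⇒ +0.284864 -0.816884 = -0.532019;  D = -0.311189-0.431516i
d^3_{-1,2}: k∈[3..4] ⇒ +0.095159 -0.682204 = -0.587044;  D = +0.112196-0.576223i
d^3_{0,2}: k∈[2..3] ⇒ +0.021764 -0.312053 = -0.290289;  D = +0.245732-0.154544i
d^3_{1,2}: k∈[1..2] ⇒ +0.003318 -0.095159 = -0.091841;  D = +0.088855+0.023227i
d^3_{2,2}: k∈[0..1] ⇒ +0.000277 -0.019868 = -0.019590;  D = +0.009358+0.017211i
d^3_{3,2}: single k=0 term ⇒ -0.002570;  D = -0.000806+0.002441i
Y_3^{m'}(θ=2.9181,φ=1.3259) and Σ D·Y over m':
  (+0.5240+0.0679i)·(-0.0030+0.0034i)  (-0.3112-0.4315i)·(+0.0432+0.0230i)  (+0.1122-0.5762i)·(+0.0652-0.2609i)  (+0.2457-0.1545i)·(-0.6384+0.0000i)  (+0.0889+0.0232i)·(-0.0652-0.2609i)  (+0.0094+0.0172i)·(+0.0432-0.0230i)  (-0.0008+0.0024i)·(+0.0030+0.0034i)
Y_3^2(R⁻¹ n̂) = -0.304172-0.016592i

Re=-0.3042 Im=-0.0166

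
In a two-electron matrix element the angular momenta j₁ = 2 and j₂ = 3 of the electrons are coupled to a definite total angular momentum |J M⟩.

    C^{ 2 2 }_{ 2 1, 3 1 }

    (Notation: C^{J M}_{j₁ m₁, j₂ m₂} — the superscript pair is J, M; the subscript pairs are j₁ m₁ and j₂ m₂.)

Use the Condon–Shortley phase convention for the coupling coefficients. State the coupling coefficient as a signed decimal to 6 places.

−√(3/14) = -0.462910

triangle: 3!*1!*3!/8! = 36/40320
(j±m)!: 3!*1!*4!*2!*4!*0! = 6912
prefactor² = (2J+1)*Δ*N² = 216/7
  k=1: −1/(1!*2!*0!*3!*1!*0!) = -1/12
Σ = -1/12  ⇒  CG² = 216/7*(-1/12)² = 3/14
CG = −√(3/14) = -0.462910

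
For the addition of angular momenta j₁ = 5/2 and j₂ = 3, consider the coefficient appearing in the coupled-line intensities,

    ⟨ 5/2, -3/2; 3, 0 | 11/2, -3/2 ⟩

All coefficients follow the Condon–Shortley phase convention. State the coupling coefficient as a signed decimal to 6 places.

+0.550482  (= +√(10/33))

j₁+j₂−J=0  J+j₁−j₂=5  J−j₁+j₂=6  j₁+j₂+J+1=12
(j₁±m₁, j₂±m₂, J±M) = (1,4,3,3,4,7)
P² = 2488320/11
sum k=0..0:
  [0] +1/864 = 1/864
S = 1/864
C² = P²·S² = 10/33 ; C = +0.550482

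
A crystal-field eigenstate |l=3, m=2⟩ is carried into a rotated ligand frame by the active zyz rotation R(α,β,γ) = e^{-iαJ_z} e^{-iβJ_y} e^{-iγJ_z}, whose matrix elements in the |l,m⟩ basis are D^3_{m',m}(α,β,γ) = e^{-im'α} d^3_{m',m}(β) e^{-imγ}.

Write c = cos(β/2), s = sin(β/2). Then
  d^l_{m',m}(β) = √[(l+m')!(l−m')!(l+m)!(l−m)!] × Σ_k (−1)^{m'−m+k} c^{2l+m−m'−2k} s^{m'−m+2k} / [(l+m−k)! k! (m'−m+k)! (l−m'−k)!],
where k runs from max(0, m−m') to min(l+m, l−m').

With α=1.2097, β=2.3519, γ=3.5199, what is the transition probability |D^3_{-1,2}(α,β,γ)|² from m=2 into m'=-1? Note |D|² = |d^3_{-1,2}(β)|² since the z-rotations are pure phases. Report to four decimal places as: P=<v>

P=0.2830

Split into d^3_{-1,2}(β=2.3519) × two z-phases.
With c≡cos(β/2)=0.384666 and s≡sin(β/2)=0.923056, N=[2·24·120·1]^{1/2}=75.894664
Admissible k: 3..4 (factorial args all ≥0)
  k=3: (−1)^0·75.8947/(12)·0.3847^3·0.9231^3 = +0.283117
  k=4: (−1)^1·75.8947/(24)·0.3847^1·0.9231^5 = -0.815124
d^3_{-1,2}(2.3519) = +0.283117 -0.815124 = -0.532007
|D^3_{-1,2}|² = |d^3_{-1,2}(β)|² = (-0.532007)² = 0.283031 (the z-rotation phases have unit modulus)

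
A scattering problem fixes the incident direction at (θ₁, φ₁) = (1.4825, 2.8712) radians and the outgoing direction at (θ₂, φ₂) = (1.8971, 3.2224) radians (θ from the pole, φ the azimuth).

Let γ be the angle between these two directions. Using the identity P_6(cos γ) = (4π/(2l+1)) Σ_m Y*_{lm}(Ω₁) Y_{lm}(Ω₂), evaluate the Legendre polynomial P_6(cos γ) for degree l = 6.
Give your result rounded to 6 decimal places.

-0.391471

Summing Y*_{l m}(θ₁,φ₁)·Y_{l m}(θ₂,φ₂) over m ∈ [−6, 6]; prefactor 4π/(2·6+1) = 0.966644:
  m=-6: Y*=-0.024320-0.471275i  Y=+0.308734-0.162636i  product -0.084155-0.141543i
  m=-5: Y*=-0.031416+0.141265i  Y=+0.376123-0.160815i  product +0.010901+0.058185i
  m=-4: Y*=-0.150950+0.283530i  Y=+0.035470-0.011882i  product -0.001985+0.011850i
  m=-3: Y*=+0.113943-0.119975i  Y=-0.322107+0.079652i  product -0.027146+0.047720i
  m=-2: Y*=+0.238824-0.143413i  Y=-0.144523+0.023563i  product -0.031136+0.026354i
  m=-1: Y*=-0.166296+0.046094i  Y=+0.282517-0.022879i  product -0.045927+0.016827i
  m=+0: Y*=-0.267147-0.000000i  Y=+0.172503+0.000000i  product -0.046084-0.000000i
  m=+1: Y*=+0.166296+0.046094i  Y=-0.282517-0.022879i  product -0.045927-0.016827i
  m=+2: Y*=+0.238824+0.143413i  Y=-0.144523-0.023563i  product -0.031136-0.026354i
  m=+3: Y*=-0.113943-0.119975i  Y=+0.322107+0.079652i  product -0.027146-0.047720i
  m=+4: Y*=-0.150950-0.283530i  Y=+0.035470+0.011882i  product -0.001985-0.011850i
  m=+5: Y*=+0.031416+0.141265i  Y=-0.376123-0.160815i  product +0.010901-0.058185i
  m=+6: Y*=-0.024320+0.471275i  Y=+0.308734+0.162636i  product -0.084155+0.141543i
Total Σ_m = -0.404980+0.000000i. Multiply by 0.966644: -0.391471+0.000000i. P_6(cos γ) = -0.391471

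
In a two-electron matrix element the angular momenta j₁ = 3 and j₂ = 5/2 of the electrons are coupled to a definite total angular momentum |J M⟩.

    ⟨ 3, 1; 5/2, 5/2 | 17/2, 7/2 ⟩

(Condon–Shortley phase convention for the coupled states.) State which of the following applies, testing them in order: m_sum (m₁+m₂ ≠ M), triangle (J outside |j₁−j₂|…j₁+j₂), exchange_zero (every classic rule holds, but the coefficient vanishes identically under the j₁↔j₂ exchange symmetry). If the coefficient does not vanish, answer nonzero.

triangle

m-sum: m₁+m₂ = 1+5/2 = 7/2, M = 7/2  ✓
triangle: need |j₁−j₂| ≤ J ≤ j₁+j₂, i.e. J ∈ [1/2, 11/2]; J = 17/2 is outside ✗ ⇒ coefficient is 0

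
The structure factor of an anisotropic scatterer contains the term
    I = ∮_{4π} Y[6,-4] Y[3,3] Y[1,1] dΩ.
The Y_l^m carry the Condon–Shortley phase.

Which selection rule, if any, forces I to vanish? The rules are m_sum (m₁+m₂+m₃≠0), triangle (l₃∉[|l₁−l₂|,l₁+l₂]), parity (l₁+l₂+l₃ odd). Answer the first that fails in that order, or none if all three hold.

Σmᵢ = 0  ✓
l₃∈[|l₁−l₂|,l₁+l₂]=[3,9] required, l₃=1 fails  ✗
Σlᵢ = 10 ⇒ even

triangle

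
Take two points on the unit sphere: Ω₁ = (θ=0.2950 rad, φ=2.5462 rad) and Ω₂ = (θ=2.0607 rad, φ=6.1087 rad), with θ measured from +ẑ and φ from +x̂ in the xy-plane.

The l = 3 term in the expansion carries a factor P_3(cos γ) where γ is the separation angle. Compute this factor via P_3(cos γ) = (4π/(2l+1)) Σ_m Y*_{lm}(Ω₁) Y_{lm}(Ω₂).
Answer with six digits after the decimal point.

Expand P_3 via completeness: Σ_{m} conj(Y_{3,m}) at Ω₁ times Y_{3,m} at Ω₂ —
  term(m=-3) = (-0.000891, 0.002801)   from Y*(Ω₁)=(0.002191, 0.010017), Y(Ω₂)=(0.248256, 0.143283)
  term(m=-2) = (-0.020615, 0.023082)   from Y*(Ω₁)=(0.030660, -0.076760), Y(Ω₂)=(-0.351846, -0.128023)
  term(m=-1) = (-0.009365, 0.004192)   from Y*(Ω₁)=(-0.278294, 0.188515), Y(Ω₂)=(0.030062, 0.005299)
  term(m=+0) = (0.187205, 0.000000)   from Y*(Ω₁)=(0.563203, -0.000000), Y(Ω₂)=(0.332393, 0.000000)
  term(m=+1) = (-0.009365, -0.004192)   from Y*(Ω₁)=(0.278294, 0.188515), Y(Ω₂)=(-0.030062, 0.005299)
  term(m=+2) = (-0.020615, -0.023082)   from Y*(Ω₁)=(0.030660, 0.076760), Y(Ω₂)=(-0.351846, 0.128023)
  term(m=+3) = (-0.000891, -0.002801)   from Y*(Ω₁)=(-0.002191, 0.010017), Y(Ω₂)=(-0.248256, 0.143283)
Accumulated sum (0.125463, -0.000000); after 4π/(2l+1) scaling, (0.225231, -0.000000) ⇒ P_3 = 0.225231

0.225231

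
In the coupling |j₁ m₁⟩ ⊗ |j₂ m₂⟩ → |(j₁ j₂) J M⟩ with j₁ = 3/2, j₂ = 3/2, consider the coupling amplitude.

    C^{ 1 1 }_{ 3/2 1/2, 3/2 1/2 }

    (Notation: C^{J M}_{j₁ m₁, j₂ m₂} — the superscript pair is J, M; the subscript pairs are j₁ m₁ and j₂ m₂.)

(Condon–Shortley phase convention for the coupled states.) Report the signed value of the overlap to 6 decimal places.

-0.632456  (= −√(2/5))

√[3·2!1!1!/5! · 2!1!2!1!2!0!] = √(2/5)
  +(−1)^1/∏(1,1,0,1,1,0)! = -1  (running -1)
⟨..|..⟩ = √(2/5)·(-1) = -0.632456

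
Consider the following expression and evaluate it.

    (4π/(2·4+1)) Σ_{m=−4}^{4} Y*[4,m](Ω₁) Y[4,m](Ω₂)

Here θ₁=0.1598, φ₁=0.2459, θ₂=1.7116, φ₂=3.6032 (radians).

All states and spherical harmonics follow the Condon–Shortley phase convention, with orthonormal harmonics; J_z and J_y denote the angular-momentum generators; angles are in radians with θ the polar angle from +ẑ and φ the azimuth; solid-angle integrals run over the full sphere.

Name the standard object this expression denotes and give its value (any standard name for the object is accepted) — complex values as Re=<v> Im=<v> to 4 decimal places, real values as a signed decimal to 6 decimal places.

Legendre polynomial (addition theorem), +0.086284

This sum is the spherical-harmonic addition theorem: it equals the Legendre polynomial P_l(cos γ) of the angle γ between the two directions.
Term-by-term m-sum for l=4 (normalisation 4π/9 = 1.396263):
  m=-4: Y*=(0.000157, 0.000236)  Y=(-0.115741, -0.409220)  product (0.000078, -0.000092)
  m=-3: Y*=(0.003684, 0.003349)  Y=(0.031525, -0.167555)  product (0.000677, -0.000512)
  m=-2: Y*=(0.043473, 0.023289)  Y=(-0.170556, 0.225485)  product (-0.012666, 0.005831)
  m=-1: Y*=(0.275557, 0.069159)  Y=(-0.168452, 0.083797)  product (-0.052214, 0.011441)
  m=+0: Y*=(0.741521, -0.000000)  Y=(0.256289, 0.000000)  product (0.190044, 0.000000)
  m=+1: Y*=(-0.275557, 0.069159)  Y=(0.168452, 0.083797)  product (-0.052214, -0.011441)
  m=+2: Y*=(0.043473, -0.023289)  Y=(-0.170556, -0.225485)  product (-0.012666, -0.005831)
  m=+3: Y*=(-0.003684, 0.003349)  Y=(-0.031525, -0.167555)  product (0.000677, 0.000512)
  m=+4: Y*=(0.000157, -0.000236)  Y=(-0.115741, 0.409220)  product (0.000078, 0.000092)
Σ over m = (0.061796, -0.000000); ×(4π/9) → (0.086284, -0.000000). Real part: 0.086284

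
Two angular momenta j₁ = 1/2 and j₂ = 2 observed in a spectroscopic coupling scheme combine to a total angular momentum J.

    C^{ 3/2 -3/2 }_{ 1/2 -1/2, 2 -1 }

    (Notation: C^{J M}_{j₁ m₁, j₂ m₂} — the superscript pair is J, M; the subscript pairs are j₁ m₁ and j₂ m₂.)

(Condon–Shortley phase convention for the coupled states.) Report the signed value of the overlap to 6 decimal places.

-0.447214

j₁+j₂−J=1  J+j₁−j₂=0  J−j₁+j₂=3  j₁+j₂+J+1=5
(j₁±m₁, j₂±m₂, J±M) = (0,1,1,3,0,3)
P² = 36/5
sum k=1..1:
  [1] −1/6 = -1/6
S = -1/6
C² = P²·S² = 1/5 ; C = -0.447214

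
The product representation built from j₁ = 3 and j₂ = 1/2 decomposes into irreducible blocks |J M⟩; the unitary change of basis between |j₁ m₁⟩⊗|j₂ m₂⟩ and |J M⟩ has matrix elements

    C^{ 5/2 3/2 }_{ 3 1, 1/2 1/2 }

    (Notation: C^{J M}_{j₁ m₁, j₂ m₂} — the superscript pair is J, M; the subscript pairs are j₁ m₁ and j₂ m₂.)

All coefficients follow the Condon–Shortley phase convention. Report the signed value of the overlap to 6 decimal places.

−√(2/7) = -0.534522

j₁+j₂−J=1  J+j₁−j₂=5  J−j₁+j₂=0  j₁+j₂+J+1=7
(j₁±m₁, j₂±m₂, J±M) = (4,2,1,0,4,1)
P² = 1152/7
sum k=1..1:
  [1] −1/24 = -1/24
S = -1/24
C² = P²·S² = 2/7 ; C = -0.534522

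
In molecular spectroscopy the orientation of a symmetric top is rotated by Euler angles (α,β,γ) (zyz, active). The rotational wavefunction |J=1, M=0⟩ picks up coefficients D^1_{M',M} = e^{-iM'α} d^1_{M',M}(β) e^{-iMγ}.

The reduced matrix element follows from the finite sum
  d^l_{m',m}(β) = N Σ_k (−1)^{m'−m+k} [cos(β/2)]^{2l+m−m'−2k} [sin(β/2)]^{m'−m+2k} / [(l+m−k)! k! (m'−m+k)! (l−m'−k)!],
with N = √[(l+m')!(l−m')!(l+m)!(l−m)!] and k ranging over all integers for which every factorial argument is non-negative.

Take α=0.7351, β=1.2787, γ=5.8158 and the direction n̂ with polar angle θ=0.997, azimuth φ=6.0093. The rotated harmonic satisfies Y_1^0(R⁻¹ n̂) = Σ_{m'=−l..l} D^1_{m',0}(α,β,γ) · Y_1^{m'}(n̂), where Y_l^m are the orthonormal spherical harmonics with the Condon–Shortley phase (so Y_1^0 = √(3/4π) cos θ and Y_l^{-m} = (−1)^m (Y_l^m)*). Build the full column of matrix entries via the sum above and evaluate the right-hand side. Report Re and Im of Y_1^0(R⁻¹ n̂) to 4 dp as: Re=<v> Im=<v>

Re=0.2857 Im=0.0000

Need the full column D^1_{m',0} for m'=−1..1 at α=0.7351, β=1.2787, γ=5.8158.
cos(β/2)=0.802484, sin(β/2)=0.596674
d^1_{-1,0}: single k=1 term ⇒ +0.677155;  D = +0.502289+0.454142i
d^1_{0,0}: k∈[0..1] ⇒ +0.643980 -0.356020 = +0.287960;  D = +0.287960+0.000000i
d^1_{1,0}: single k=0 term ⇒ -0.677155;  D = -0.502289+0.454142i
Y_1^{m'}(θ=0.997,φ=6.0093) and Σ D·Y over m':
  (+0.5023+0.4541i)·(+0.2793+0.0785i)  (+0.2880+0.0000i)·(+0.2652+0.0000i)  (-0.5023+0.4541i)·(-0.2793+0.0785i)
Y_1^0(R⁻¹ n̂) = +0.285717+0.000000i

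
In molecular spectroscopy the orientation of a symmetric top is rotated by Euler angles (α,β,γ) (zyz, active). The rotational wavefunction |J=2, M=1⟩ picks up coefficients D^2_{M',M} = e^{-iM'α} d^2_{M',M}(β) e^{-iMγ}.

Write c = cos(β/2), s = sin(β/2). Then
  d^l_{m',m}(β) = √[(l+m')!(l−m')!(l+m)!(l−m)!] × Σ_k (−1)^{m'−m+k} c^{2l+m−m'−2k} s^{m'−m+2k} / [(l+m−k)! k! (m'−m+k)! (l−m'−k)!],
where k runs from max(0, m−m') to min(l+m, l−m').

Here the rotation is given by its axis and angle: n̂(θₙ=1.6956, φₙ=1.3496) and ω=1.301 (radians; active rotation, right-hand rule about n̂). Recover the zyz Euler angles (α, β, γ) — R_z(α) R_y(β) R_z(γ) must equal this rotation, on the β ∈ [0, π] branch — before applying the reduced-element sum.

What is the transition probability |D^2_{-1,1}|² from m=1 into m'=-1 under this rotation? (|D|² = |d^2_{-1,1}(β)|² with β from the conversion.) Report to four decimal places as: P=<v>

P=0.3155

Axis–angle → zyz. n̂ = (sinθₙcosφₙ, sinθₙsinφₙ, cosθₙ) = (+0.217691, +0.968047, -0.124480), ω = 1.3010.
R = I cosω + sinω [n̂]ₓ + (1−cosω) n̂n̂ᵀ gives
  R = [+0.301293, +0.274543, +0.913153; +0.034590, +0.953876, -0.298200; -0.952904, +0.121431, +0.277900]
β = atan2(√(R₁₃²+R₂₃²), R₃₃) = 1.289189; α = atan2(R₂₃, R₁₃) mod 2π = 5.967542; γ = atan2(R₃₂, −R₃₁) mod 2π = 0.126750
Split into d^2_{-1,1}(β=1.2892) × two z-phases.
Half-angle: c=0.799344, s=0.600874. N=√(1·6·6·1)=6.000000
k∈{2,3} keeps every argument non-negative
  k=2: (−1)^0·6.0000/(2)·0.7993^2·0.6009^2 = +0.692079
  k=3: (−1)^1·6.0000/(6)·0.7993^0·0.6009^4 = -0.130357
d^2_{-1,1}(1.2892) = +0.692079 -0.130357 = +0.561722
|D^2_{-1,1}|² = |d^2_{-1,1}(β)|² = (+0.561722)² = 0.315531 (the z-rotation phases have unit modulus)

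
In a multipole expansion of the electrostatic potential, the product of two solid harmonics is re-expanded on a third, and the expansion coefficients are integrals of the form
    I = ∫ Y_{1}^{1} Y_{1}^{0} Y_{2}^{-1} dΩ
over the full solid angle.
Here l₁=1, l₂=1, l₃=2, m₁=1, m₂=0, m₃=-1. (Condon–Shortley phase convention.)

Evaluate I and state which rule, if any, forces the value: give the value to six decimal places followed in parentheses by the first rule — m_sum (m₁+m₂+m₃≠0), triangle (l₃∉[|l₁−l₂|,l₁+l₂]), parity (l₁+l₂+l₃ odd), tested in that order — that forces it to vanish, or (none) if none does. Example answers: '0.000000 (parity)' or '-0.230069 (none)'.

-0.218510 (none)

Checks pass: Σm=0; 4 even; l₃=2∈[0,2].
(2·1+1)(2·1+1)(2·2+1) = 45
Δ: 0! 2! 2! / 5! → 1/30
sum: t=0:+1/1 = 1/1
3j²(1 1 2; 0 0 0) = Δ·Π!·Σ² = 2/15  (sign +1)
sum: t=0:+1/2 = 1/2
3j²(1 1 2; 1 0 -1) = Δ·Π!·Σ² = 1/10  (sign -1)
combine: 4πI² = 45·2/15·1/10 = 3/5
take √, sign -1: I = -0.21850969
No selection rule forces the value: the integral is nonzero (none).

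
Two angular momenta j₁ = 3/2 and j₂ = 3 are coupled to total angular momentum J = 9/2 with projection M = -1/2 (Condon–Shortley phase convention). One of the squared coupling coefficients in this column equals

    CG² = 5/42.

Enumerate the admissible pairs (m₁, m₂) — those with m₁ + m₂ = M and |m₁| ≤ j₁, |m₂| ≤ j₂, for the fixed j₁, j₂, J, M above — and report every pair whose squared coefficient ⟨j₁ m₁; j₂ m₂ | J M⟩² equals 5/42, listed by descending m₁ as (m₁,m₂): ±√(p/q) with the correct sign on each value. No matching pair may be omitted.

(-3/2,1): +√(5/42)

Admissible pairs with m₁+m₂ = M = -1/2: (-3/2,1), (-1/2,0), (1/2,-1), (3/2,-2)
  (m₁,m₂)=(3/2,-2): CG² = 1/21, CG = +√(1/21)
  (m₁,m₂)=(1/2,-1): CG² = 5/14, CG = +√(5/14)
  (m₁,m₂)=(-1/2,0): CG² = 10/21, CG = +√(10/21)
  (m₁,m₂)=(-3/2,1): CG² = 5/42, CG = +√(5/42)   ← matches the target
Pairs with CG² = 5/42: (-3/2,1): +√(5/42)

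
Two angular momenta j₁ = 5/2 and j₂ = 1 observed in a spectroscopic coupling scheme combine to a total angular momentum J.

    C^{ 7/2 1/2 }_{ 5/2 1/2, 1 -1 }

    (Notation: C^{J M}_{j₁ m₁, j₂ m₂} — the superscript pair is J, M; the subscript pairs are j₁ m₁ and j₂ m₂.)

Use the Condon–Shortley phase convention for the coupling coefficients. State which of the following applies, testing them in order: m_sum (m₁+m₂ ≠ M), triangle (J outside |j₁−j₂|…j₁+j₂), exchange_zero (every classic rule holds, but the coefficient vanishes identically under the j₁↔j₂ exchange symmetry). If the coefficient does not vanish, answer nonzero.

m-sum: m₁+m₂ = 1/2+(-1) = -1/2, M = 1/2  ✗ ⇒ coefficient is 0

m_sum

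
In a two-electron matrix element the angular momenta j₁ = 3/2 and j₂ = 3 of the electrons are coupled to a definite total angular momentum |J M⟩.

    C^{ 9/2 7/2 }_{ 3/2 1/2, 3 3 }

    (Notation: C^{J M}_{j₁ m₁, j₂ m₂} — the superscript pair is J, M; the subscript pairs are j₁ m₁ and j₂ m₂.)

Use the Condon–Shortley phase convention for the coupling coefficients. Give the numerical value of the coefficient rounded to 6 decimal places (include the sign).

j₁+j₂−J=0  J+j₁−j₂=3  J−j₁+j₂=6  j₁+j₂+J+1=10
(j₁±m₁, j₂±m₂, J±M) = (2,1,6,0,8,1)
P² = 691200
sum k=0..0:
  [0] +1/1440 = 1/1440
S = 1/1440
C² = P²·S² = 1/3 ; C = +0.577350

+√(1/3) ≈ +0.577350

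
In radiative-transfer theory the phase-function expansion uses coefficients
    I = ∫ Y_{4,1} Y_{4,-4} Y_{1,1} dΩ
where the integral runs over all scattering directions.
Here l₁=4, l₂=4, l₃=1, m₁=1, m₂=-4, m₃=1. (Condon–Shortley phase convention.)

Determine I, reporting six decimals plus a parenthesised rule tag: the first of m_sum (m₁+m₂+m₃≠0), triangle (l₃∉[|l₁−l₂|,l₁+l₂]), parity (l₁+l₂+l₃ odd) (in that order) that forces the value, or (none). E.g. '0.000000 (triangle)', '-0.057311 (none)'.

0.000000 (m_sum)

1 − 4 + 1 = -2 ≠ 0: azimuthal integral kills it; I = 0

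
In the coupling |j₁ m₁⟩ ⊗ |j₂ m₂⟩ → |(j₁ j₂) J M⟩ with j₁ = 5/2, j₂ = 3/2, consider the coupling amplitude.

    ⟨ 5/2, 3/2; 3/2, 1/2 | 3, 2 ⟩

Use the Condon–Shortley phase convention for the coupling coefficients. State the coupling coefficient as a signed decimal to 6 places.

j₁+j₂−J=1  J+j₁−j₂=4  J−j₁+j₂=2  j₁+j₂+J+1=8
(j₁±m₁, j₂±m₂, J±M) = (4,1,2,1,5,1)
P² = 48
sum k=0..1:
  [0] +1/12 = 1/12
  [1] −1/24 = -1/24
S = 1/24
C² = P²·S² = 1/12 ; C = +0.288675

+0.288675  (= +√(1/12))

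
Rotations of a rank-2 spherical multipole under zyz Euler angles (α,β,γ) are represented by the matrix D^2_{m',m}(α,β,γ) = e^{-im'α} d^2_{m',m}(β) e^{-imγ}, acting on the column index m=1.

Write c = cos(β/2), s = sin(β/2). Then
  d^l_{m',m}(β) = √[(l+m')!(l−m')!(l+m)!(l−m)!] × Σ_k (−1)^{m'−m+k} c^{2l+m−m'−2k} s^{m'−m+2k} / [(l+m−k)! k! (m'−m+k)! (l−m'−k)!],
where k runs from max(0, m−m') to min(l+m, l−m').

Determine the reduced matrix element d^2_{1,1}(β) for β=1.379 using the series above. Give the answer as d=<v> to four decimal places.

d^2_{1,1}(β=1.3790) via the finite sum:
With c≡cos(β/2)=0.771564 and s≡sin(β/2)=0.636151, N=[6·1·6·1]^{1/2}=6.000000
Admissible k: 0..1 (factorial args all ≥0)
  k=0: (−1)^0·6.0000/(6)·0.7716^4·0.6362^0 = +0.354396
  k=1: (−1)^1·6.0000/(2)·0.7716^2·0.6362^2 = -0.722747
d^2_{1,1}(1.3790) = +0.354396 -0.722747 = -0.368352

d=-0.3684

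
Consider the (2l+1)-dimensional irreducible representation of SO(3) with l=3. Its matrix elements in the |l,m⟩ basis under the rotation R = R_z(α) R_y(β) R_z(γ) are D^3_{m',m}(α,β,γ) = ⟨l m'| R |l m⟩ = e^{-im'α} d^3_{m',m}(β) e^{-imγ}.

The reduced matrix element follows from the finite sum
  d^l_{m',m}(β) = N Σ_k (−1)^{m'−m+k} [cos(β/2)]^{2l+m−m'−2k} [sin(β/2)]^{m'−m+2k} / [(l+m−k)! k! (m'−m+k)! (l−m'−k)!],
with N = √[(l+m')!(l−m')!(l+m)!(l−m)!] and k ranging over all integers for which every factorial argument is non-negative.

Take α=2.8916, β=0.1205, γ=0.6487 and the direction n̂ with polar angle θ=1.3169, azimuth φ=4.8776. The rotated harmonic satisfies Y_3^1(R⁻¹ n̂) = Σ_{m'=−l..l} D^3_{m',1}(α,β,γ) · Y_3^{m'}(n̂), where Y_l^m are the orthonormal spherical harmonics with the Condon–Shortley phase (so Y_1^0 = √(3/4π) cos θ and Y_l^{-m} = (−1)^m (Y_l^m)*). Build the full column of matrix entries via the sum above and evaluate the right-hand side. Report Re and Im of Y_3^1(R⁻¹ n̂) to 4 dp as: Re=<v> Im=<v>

Re=0.0519 Im=0.2462

Need the full column D^3_{m',1} for m'=−3..3 at α=2.8916, β=0.1205, γ=0.6487.
cos(β/2)=0.998186, sin(β/2)=0.060214
d^3_{-3,1}: single k=4 term ⇒ +0.000051;  D = -0.000009+0.000050i
d^3_{-2,1}: k∈[3..4] ⇒ +0.001373 -0.000002 = +0.001371;  D = +0.000562-0.001250i
d^3_{-1,1}: k∈[2..4] ⇒ +0.021597 -0.000105 +0.000000 = +0.021492;  D = -0.013382+0.016818i
d^3_{0,1}: k∈[1..3] ⇒ +0.206700 -0.002256 +0.000003 = +0.204447;  D = +0.162917-0.123517i
d^3_{1,1}: k∈[0..2] ⇒ +0.989162 -0.028795 +0.000079 = +0.960446;  D = -0.885112+0.372871i
d^3_{2,1}: k∈[0..1] ⇒ -0.188691 +0.001373 = -0.187318;  D = -0.185250+0.027754i
d^3_{3,1}: single k=0 term ⇒ +0.013941;  D = -0.013869-0.001409i
Y_3^{m'}(θ=1.3169,φ=4.8776) and Σ D·Y over m':
  (-0.0000+0.0000i)·(-0.1799-0.3328i)  (+0.0006-0.0013i)·(-0.2275+0.0780i)  (-0.0134+0.0168i)·(-0.0352-0.2112i)  (+0.1629-0.1235i)·(-0.2516+0.0000i)  (-0.8851+0.3729i)·(+0.0352-0.2112i)  (-0.1852+0.0278i)·(-0.2275-0.0780i)  (-0.0139-0.0014i)·(+0.1799-0.3328i)
Y_3^1(R⁻¹ n̂) = +0.051949+0.246230i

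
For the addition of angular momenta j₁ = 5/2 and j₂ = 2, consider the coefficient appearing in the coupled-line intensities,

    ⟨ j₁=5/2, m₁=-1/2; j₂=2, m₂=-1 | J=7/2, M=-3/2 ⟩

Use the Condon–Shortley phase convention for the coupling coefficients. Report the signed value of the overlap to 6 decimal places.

+0.308607  (= +√(2/21))

j₁+j₂−J=1  J+j₁−j₂=4  J−j₁+j₂=3  j₁+j₂+J+1=9
(j₁±m₁, j₂±m₂, J±M) = (2,3,1,3,2,5)
P² = 384/7
sum k=0..1:
  [0] +1/12 = 1/12
  [1] −1/24 = -1/24
S = 1/24
C² = P²·S² = 2/21 ; C = +0.308607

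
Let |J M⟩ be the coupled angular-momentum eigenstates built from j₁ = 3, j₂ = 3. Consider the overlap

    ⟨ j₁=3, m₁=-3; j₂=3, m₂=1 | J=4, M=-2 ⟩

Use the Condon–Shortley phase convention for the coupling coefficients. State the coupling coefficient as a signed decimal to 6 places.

triangle: 2!*4!*4!/11! = 1152/39916800
(j±m)!: 0!*6!*4!*2!*2!*6! = 49766400
prefactor² = (2J+1)*Δ*N² = 995328/77
  k=2: +1/(2!*0!*4!*2!*0!*2!) = 1/192
Σ = 1/192  ⇒  CG² = 995328/77*(1/192)² = 27/77
CG = +√(27/77) = +0.592157

+0.592157  (= +√(27/77))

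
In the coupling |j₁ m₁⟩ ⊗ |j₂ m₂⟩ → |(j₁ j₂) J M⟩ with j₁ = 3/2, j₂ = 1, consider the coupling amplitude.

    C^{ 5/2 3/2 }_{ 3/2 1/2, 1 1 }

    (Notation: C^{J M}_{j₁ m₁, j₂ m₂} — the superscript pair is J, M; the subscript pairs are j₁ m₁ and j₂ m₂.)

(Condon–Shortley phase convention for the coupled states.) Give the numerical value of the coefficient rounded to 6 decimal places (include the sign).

+√(3/5) ≈ +0.774597

j₁+j₂−J=0  J+j₁−j₂=3  J−j₁+j₂=2  j₁+j₂+J+1=6
(j₁±m₁, j₂±m₂, J±M) = (2,1,2,0,4,1)
P² = 48/5
sum k=0..0:
  [0] +1/4 = 1/4
S = 1/4
C² = P²·S² = 3/5 ; C = +0.774597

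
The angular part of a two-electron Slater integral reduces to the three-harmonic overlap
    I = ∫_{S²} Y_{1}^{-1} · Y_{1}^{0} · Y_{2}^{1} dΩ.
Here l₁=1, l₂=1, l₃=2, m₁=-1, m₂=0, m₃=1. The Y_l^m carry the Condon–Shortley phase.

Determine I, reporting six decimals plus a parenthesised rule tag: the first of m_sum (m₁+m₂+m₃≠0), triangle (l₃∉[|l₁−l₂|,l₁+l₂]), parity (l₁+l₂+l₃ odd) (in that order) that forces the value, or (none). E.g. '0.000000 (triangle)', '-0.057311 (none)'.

Checks pass: Σm=0; 4 even; l₃=2∈[0,2].
(2·1+1)(2·1+1)(2·2+1) = 45
Δ: 0! 2! 2! / 5! → 1/30
sum: t=0:+1/1 = 1/1
3j²(1 1 2; 0 0 0) = Δ·Π!·Σ² = 2/15  (sign +1)
sum: t=0:+1/2 = 1/2
3j²(1 1 2; -1 0 1) = Δ·Π!·Σ² = 1/10  (sign -1)
combine: 4πI² = 45·2/15·1/10 = 3/5
take √, sign -1: I = -0.21850969
No selection rule forces the value: the integral is nonzero (none).

-0.218510 (none)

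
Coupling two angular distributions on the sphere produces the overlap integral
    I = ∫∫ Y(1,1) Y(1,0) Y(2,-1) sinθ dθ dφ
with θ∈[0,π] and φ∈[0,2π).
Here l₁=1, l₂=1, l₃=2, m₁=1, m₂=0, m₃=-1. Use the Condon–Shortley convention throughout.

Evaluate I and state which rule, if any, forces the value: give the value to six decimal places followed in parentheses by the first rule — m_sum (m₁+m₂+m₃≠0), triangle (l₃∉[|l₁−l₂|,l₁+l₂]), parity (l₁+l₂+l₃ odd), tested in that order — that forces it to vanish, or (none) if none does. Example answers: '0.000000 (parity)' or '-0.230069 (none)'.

-0.218510 (none)

m-sum 0 ✓  L=4 even ✓  0≤2≤2 ✓
Π(2lᵢ+1) = 3×3×5 = 45
triangle coeff Δ(1,1,2) = 1/30
Σ_t [0,0]: t=0:+1/1 = 1/1
(3j)²=2/15 [(1 1 2; 0 0 0)], sign=+1
Σ_t [0,0]: t=0:+1/2 = 1/2
(3j)²=1/10 [(1 1 2; 1 0 -1)], sign=-1
⇒ 4πI² = 3/5
I = (-1)√(3/5/(4π)) = -0.21850969
No selection rule forces the value: the integral is nonzero (none).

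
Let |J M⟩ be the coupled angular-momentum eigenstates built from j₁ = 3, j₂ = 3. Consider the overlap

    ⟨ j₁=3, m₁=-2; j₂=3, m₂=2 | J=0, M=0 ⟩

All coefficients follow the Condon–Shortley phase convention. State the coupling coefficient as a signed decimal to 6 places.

√[1·6!0!0!/7! · 1!5!5!1!0!0!] = √(14400/7)
  +(−1)^5/∏(5,1,0,0,0,0)! = -1/120  (running -1/120)
⟨..|..⟩ = √(14400/7)·(-1/120) = -0.377964

−√(1/7) ≈ -0.377964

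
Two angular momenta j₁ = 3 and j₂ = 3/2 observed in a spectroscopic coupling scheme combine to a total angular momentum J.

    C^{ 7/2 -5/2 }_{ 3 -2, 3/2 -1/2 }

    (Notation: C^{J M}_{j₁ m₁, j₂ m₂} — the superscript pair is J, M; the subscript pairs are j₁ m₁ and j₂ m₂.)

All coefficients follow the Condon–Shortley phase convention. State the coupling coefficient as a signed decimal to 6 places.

triangle: 1!*5!*2!/9! = 240/362880
(j±m)!: 1!*5!*1!*2!*1!*6! = 172800
prefactor² = (2J+1)*Δ*N² = 6400/7
  k=0: +1/(0!*1!*5!*1!*0!*1!) = 1/120
  k=1: −1/(1!*0!*4!*0!*1!*2!) = -1/48
Σ = -1/80  ⇒  CG² = 6400/7*(-1/80)² = 1/7
CG = −√(1/7) = -0.377964

-0.377964  (= −√(1/7))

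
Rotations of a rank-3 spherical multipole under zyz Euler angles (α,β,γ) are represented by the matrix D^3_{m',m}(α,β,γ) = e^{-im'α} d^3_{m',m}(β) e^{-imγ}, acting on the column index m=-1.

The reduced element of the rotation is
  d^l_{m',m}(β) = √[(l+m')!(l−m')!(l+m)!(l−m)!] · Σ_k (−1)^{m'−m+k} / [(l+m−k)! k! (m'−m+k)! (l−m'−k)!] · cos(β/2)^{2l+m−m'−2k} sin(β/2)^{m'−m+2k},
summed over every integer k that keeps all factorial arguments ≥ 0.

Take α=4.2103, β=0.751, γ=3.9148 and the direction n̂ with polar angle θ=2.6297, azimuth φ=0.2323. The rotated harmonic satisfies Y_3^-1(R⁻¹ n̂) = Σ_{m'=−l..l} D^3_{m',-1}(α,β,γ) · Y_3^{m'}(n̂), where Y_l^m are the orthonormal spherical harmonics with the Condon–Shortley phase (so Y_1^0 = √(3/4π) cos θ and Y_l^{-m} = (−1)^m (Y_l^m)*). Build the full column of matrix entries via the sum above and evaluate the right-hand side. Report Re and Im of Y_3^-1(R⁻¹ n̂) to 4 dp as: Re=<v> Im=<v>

Need the full column D^3_{m',-1} for m'=−3..3 at α=4.2103, β=0.7510, γ=3.9148.
cos(β/2)=0.930324, sin(β/2)=0.366738
d^3_{-3,-1}: single k=2 term ⇒ +0.390206;  D = -0.261105-0.289974i
d^3_{-2,-1}: k∈[1..2] ⇒ +0.808216 -0.251189 = +0.557028;  D = +0.542236-0.127516i
d^3_{-1,-1}: k∈[0..2] ⇒ +0.648345 -0.806007 +0.093938 = -0.063723;  D = +0.017066-0.061396i
d^3_{0,-1}: k∈[0..2] ⇒ -0.885357 +0.412745 -0.021380 = -0.493991;  D = +0.353537+0.345020i
d^3_{1,-1}: k∈[0..2] ⇒ +0.604505 -0.125251 +0.002433 = +0.481687;  D = +0.460809-0.140276i
d^3_{2,-1}: k∈[0..1] ⇒ -0.251189 +0.019517 = -0.231672;  D = +0.047521-0.226745i
d^3_{3,-1}: single k=0 term ⇒ +0.060637;  D = -0.046037-0.039464i
Y_3^{m'}(θ=2.6297,φ=0.2323) and Σ D·Y over m':
  (-0.2611-0.2900i)·(+0.0376-0.0315i)  (+0.5422-0.1275i)·(-0.1911+0.0958i)  (+0.0171-0.0614i)·(+0.4314-0.1021i)  (+0.3535+0.3450i)·(-0.2604+0.0000i)  (+0.4608-0.1403i)·(-0.4314-0.1021i)  (+0.0475-0.2267i)·(-0.1911-0.0958i)  (-0.0460-0.0395i)·(-0.0376-0.0315i)
Y_3^-1(R⁻¹ n̂) = -0.444737+0.010759i

Re=-0.4447 Im=0.0108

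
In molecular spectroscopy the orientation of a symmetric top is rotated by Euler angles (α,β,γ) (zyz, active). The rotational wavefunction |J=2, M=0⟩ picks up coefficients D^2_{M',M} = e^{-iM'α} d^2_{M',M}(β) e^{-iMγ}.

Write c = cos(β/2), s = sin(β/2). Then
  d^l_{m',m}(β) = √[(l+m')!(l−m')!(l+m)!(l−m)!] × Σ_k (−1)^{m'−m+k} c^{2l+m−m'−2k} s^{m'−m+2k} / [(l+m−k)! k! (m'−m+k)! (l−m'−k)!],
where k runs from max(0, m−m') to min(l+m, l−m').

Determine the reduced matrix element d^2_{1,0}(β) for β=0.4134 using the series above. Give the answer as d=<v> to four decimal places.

d=-0.4506

d^2_{1,0}(β=0.4134) via the finite sum:
Half-angle: c=0.978714, s=0.205231. N=√(6·1·2·2)=4.898979
Admissible k: 0..1 (factorial args all ≥0)
  k=0: (−1)^1·4.8990/(2)·0.9787^3·0.2052^1 = -0.471287
  k=1: (−1)^2·4.8990/(2)·0.9787^1·0.2052^3 = +0.020723
d^2_{1,0}(0.4134) = -0.471287 +0.020723 = -0.450564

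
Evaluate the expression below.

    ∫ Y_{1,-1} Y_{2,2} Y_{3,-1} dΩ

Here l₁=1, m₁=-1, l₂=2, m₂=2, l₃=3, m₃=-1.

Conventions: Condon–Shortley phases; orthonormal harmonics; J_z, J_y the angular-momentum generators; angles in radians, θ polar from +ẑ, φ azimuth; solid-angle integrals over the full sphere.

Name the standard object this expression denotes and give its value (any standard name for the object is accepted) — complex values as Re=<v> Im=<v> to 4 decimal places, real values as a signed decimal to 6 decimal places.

Gaunt coefficient, -0.082589

This is a Gaunt coefficient — the integral of a triple product of spherical harmonics over the sphere.
m-sum 0 ✓  L=6 even ✓  1≤3≤3 ✓
Π(2lᵢ+1) = 3×5×7 = 105
triangle coeff Δ(1,2,3) = 1/105
Σ_t [0,0]: t=0:+1/4 = 1/4
(3j)²=3/35 [(1 2 3; 0 0 0)], sign=-1
Σ_t [0,0]: t=0:+1/48 = 1/48
(3j)²=1/105 [(1 2 3; -1 2 -1)], sign=+1
⇒ 4πI² = 3/35
I = (-1)√(3/35/(4π)) = -0.08258890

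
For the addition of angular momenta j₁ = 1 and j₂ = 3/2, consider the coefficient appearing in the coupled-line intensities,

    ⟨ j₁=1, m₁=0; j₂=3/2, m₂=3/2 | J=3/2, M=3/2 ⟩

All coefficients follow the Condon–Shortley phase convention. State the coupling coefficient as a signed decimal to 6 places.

−√(3/5) ≈ -0.774597

j₁+j₂−J=1  J+j₁−j₂=1  J−j₁+j₂=2  j₁+j₂+J+1=5
(j₁±m₁, j₂±m₂, J±M) = (1,1,3,0,3,0)
P² = 12/5
sum k=1..1:
  [1] −1/2 = -1/2
S = -1/2
C² = P²·S² = 3/5 ; C = -0.774597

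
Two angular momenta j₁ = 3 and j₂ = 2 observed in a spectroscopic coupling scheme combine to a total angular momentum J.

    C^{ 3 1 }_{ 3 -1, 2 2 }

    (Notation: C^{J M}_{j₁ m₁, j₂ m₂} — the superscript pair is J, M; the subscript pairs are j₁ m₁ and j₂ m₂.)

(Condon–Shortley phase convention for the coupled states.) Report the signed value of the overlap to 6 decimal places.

√[7·2!4!2!/9! · 2!4!4!0!4!2!] = √(512/5)
  +(−1)^2/∏(2,0,2,2,2,0)! = 1/16  (running 1/16)
⟨..|..⟩ = √(512/5)·(1/16) = +0.632456

+0.632456  (= +√(2/5))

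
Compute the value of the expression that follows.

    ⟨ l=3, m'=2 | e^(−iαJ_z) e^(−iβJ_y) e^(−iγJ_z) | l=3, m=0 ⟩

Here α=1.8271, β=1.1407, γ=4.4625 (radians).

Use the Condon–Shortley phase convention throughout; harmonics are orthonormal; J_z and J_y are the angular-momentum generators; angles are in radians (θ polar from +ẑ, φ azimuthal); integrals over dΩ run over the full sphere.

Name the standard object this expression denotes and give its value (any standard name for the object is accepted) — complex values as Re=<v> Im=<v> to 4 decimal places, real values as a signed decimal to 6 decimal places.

Wigner D-matrix element, Re=-0.4111 Im=0.2313

This is a Wigner D-matrix element — the rotation-matrix element ⟨l m'| R(α,β,γ) |l m⟩ in the angular-momentum basis.
D^3_{2,0}(1.8271,1.1407,4.4625) = e^{-i·2·1.8271}·d^3_{2,0}(1.1407)·e^{-i·0·4.4625}. Compute d first:
With c≡cos(β/2)=0.841712 and s≡sin(β/2)=0.539927, N=[120·1·6·6]^{1/2}=65.726707
k∈{0,1} keeps every argument non-negative
  k=0: (−1)^2·65.7267/(12)·0.8417^4·0.5399^2 = +0.801465
  k=1: (−1)^3·65.7267/(12)·0.8417^2·0.5399^4 = -0.329782
d^3_{2,0}(1.1407) = +0.801465 -0.329782 = +0.471683
Phases: e^{-i·(2)·1.8271}=-0.871469+0.490451i, e^{-i·(0)·4.4625}=+1.000000+0.000000i ⇒ D=-0.411057+0.231337i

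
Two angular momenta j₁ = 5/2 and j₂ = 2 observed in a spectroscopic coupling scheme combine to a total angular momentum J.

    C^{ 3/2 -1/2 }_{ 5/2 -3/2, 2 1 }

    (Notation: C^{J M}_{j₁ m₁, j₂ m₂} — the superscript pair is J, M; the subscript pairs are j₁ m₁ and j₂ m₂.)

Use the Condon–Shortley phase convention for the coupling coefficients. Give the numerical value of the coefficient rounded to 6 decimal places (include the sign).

+0.138013  (= +√(2/105))

triangle: 3!·2!·1!/7! = 12/5040
(j±m)!: 1!·4!·3!·1!·1!·2! = 288
prefactor² = (2J+1)·Δ·N² = 96/35
  k=2: +1/(2!·1!·2!·1!·0!·0!) = 1/4
  k=3: −1/(3!·0!·1!·0!·1!·1!) = -1/6
Σ = 1/12  ⇒  CG² = 96/35·(1/12)² = 2/105
CG = +√(2/105) = +0.138013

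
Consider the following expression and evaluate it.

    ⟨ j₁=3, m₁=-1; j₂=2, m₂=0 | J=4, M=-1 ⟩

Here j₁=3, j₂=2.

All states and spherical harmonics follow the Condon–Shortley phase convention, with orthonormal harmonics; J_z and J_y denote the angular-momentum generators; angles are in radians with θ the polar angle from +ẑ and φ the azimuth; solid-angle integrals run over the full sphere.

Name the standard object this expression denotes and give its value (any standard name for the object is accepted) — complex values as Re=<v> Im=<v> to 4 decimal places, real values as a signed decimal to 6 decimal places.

Clebsch–Gordan coefficient, −√(3/28) ≈ -0.327327

This is a Clebsch–Gordan (vector-coupling) coefficient.
triangle: 1!*5!*3!/10! = 720/3628800
(j±m)!: 2!*4!*2!*2!*3!*5! = 138240
prefactor² = (2J+1)*Δ*N² = 1728/7
  k=0: +1/(0!*1!*4!*2!*1!*1!) = 1/48
  k=1: −1/(1!*0!*3!*1!*2!*2!) = -1/24
Σ = -1/48  ⇒  CG² = 1728/7*(-1/48)² = 3/28
CG = −√(3/28) = -0.327327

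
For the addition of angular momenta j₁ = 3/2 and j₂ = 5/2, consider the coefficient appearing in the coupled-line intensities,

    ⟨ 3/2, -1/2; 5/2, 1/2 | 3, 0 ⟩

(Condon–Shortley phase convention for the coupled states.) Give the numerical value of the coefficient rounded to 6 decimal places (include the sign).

-0.447214  (= −√(1/5))

j₁+j₂−J=1  J+j₁−j₂=2  J−j₁+j₂=4  j₁+j₂+J+1=8
(j₁±m₁, j₂±m₂, J±M) = (1,2,3,2,3,3)
P² = 36/5
sum k=0..1:
  [0] +1/12 = 1/12
  [1] −1/4 = -1/4
S = -1/6
C² = P²·S² = 1/5 ; C = -0.447214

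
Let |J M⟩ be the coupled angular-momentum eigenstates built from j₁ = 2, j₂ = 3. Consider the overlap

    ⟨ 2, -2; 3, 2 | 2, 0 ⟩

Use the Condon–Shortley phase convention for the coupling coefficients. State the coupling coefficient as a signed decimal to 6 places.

-0.597614

triangle: 3!×1!×3!/8! = 36/40320
(j±m)!: 0!×4!×5!×1!×2!×2! = 11520
prefactor² = (2J+1)×Δ×N² = 360/7
  k=3: −1/(3!×0!×1!×2!×0!×1!) = -1/12
Σ = -1/12  ⇒  CG² = 360/7×(-1/12)² = 5/14
CG = −√(5/14) = -0.597614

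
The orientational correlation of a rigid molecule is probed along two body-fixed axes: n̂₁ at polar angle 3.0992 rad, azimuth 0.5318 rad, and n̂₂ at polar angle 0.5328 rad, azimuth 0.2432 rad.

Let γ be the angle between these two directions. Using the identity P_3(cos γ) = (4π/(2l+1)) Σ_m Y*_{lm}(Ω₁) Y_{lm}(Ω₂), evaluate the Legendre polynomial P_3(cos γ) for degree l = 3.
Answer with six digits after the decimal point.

-0.221676

Addition theorem: P_3(cos γ) = (4π/7) Σ_m Y*_{lm}(Ω₁) Y_{lm}(Ω₂), m = −3…3:
  [-3]  conj(Y_{3,-3})(Ω₁) = -0.000001+0.000032i ; Y_{3,-3}(Ω₂) = +0.040760-0.036448i ; Δ = +0.000001+0.000001i
  [-2]  conj(Y_{3,-2})(Ω₁) = -0.000891-0.001603i ; Y_{3,-2}(Ω₂) = +0.200791-0.106173i ; Δ = -0.000349-0.000227i
  [-1]  conj(Y_{3,-1})(Ω₁) = +0.047113+0.027719i ; Y_{3,-1}(Ω₂) = +0.431770-0.107127i ; Δ = +0.023312+0.006921i
  [+0]  conj(Y_{3,0})(Ω₁) = -0.742334-0.000000i ; Y_{3,0}(Ω₂) = +0.228213+0.000000i ; Δ = -0.169410-0.000000i
  [+1]  conj(Y_{3,1})(Ω₁) = -0.047113+0.027719i ; Y_{3,1}(Ω₂) = -0.431770-0.107127i ; Δ = +0.023312-0.006921i
  [+2]  conj(Y_{3,2})(Ω₁) = -0.000891+0.001603i ; Y_{3,2}(Ω₂) = +0.200791+0.106173i ; Δ = -0.000349+0.000227i
  [+3]  conj(Y_{3,3})(Ω₁) = +0.000001+0.000032i ; Y_{3,3}(Ω₂) = -0.040760-0.036448i ; Δ = +0.000001-0.000001i
Accumulated sum -0.123483+0.000000i; after 4π/(2l+1) scaling, -0.221676+0.000000i ⇒ P_3 = -0.221676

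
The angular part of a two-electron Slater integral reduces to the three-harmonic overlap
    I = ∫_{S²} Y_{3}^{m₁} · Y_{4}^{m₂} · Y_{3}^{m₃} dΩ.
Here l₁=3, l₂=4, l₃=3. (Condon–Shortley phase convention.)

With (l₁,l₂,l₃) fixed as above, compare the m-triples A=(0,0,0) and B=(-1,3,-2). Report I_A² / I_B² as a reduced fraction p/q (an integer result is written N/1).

l's match ⇒ only the (l;m) 3-j factors differ between A and B.
A: triangle coeff Δ(3,4,3) = 1/34650; Σ_t [1,3]: t=1:−1/72 t=2:+1/16 t=3:−1/72 = 5/144; (3j)²=2/77 [(3 4 3; 0 0 0)], sign=-1
B: triangle coeff Δ(3,4,3) = 1/34650; Σ_t [3,4]: t=3:−1/144 t=4:+1/288 = -1/288; (3j)²=1/99 [(3 4 3; -1 3 -2)], sign=+1
I_A²/I_B² = (2/77)/(1/99) = 18/7

18/7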